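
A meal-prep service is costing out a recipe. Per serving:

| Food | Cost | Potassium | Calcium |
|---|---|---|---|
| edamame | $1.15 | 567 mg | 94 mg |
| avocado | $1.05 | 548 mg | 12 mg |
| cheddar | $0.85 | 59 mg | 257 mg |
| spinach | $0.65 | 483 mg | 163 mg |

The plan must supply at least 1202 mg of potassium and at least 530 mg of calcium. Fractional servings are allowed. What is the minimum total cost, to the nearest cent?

The cheapest plan sits at a corner of the feasible region — with two constraints it uses at most two foods.
edamame only: max(1202/567, 530/94) = 5.638 servings → $6.48.
avocado only: max(1202/548, 530/12) = 44.17 servings → $46.38.
cheddar only: max(1202/59, 530/257) = 20.37 servings → $17.32.
spinach only: max(1202/483, 530/163) = 3.252 servings → $2.11.
edamame + avocado with both targets exact would need a negative amount; discard.
edamame + cheddar with both tight: 1.981 servings and 1.338 servings → $3.41.
edamame + spinach with both targets exact would need a negative amount; discard.
avocado + cheddar with both tight: 1.981 servings and 1.97 servings → $3.75.
avocado + spinach: intersection lies outside the first quadrant.
cheddar + spinach with both tight: 0.5245 servings and 2.425 servings → $2.02.
So the least-cost plan costs $2.02.

$2.02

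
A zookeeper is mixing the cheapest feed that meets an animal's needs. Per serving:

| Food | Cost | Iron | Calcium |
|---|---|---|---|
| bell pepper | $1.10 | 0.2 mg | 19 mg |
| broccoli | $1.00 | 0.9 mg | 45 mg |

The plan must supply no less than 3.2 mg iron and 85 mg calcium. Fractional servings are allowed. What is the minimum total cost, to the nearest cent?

Check every corner: each single food scaled to meet both minima, and each pair solved so both constraints bind.
bell pepper only: max(3.2/0.2, 85/19) = 16 servings → $17.60.
broccoli only: max(3.2/0.9, 85/45) = 3.556 servings → $3.56.
bell pepper + broccoli: the both-tight solution has a negative serving — not a feasible corner.
Cheapest feasible corner: $3.56.

$3.56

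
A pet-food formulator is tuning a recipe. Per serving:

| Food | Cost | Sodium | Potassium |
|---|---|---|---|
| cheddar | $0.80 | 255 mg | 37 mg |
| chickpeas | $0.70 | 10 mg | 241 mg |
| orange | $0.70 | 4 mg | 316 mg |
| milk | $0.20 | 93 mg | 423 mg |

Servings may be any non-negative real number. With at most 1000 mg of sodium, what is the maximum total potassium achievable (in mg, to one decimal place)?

Potassium per mg sodium: orange 79, chickpeas 24.1, milk 4.548, cheddar 0.1451.
With no serving limits, spend the whole sodium allowance on orange: 1000 mg / 4 mg × 316 mg = 79000.0 mg.

79000.0 mg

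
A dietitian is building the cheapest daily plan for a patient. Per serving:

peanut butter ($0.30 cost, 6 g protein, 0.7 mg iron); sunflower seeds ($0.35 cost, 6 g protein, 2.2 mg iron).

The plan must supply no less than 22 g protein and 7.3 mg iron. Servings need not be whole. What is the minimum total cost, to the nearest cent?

$1.26

Compare the cost at each extreme point of the feasible region.
peanut butter only: max(22/6, 7.3/0.7) = 10.43 servings → $3.13.
sunflower seeds only: max(22/6, 7.3/2.2) = 3.667 servings → $1.28.
peanut butter + sunflower seeds with both tight: 0.5111 servings and 3.156 servings → $1.26.
Cheapest feasible corner: $1.26.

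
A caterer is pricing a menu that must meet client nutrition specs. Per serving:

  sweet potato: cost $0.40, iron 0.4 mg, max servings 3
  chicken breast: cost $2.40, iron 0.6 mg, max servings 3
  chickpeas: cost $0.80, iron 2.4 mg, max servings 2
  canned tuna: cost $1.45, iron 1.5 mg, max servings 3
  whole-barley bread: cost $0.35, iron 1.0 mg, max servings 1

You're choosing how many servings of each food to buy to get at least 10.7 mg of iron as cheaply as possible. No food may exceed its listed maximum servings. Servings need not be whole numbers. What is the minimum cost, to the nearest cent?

Cost per mg of iron: chickpeas $0.3333, whole-barley bread $0.3500, canned tuna $0.9667, sweet potato $1.0000, chicken breast $4.0000.
Take 2 servings of chickpeas: +4.8 mg iron for $1.60 (total $1.60, still need 5.9 mg).
Take 1 serving of whole-barley bread: +1.0 mg iron for $0.35 (total $1.95, still need 4.9 mg).
Take 3 servings of canned tuna: +4.5 mg iron for $4.35 (total $6.30, still need 0.4 mg).
Take 1 serving of sweet potato: +0.4 mg iron for $0.40 (total $6.70, still need 0.0 mg).
Filling from the cheapest source first is optimal under one linear minimum: $6.70.

$6.70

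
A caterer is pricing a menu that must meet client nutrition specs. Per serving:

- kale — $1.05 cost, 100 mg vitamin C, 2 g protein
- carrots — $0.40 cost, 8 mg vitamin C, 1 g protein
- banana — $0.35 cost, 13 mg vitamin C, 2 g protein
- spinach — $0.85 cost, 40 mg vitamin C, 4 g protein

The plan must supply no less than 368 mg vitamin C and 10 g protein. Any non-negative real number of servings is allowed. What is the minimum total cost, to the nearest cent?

A basic optimal solution has at most two foods positive. Try each food alone and each pair with both targets met exactly.
kale only: max(368/100, 10/2) = 5 servings → $5.25.
carrots only: max(368/8, 10/1) = 46 servings → $18.40.
banana only: max(368/13, 10/2) = 28.31 servings → $9.91.
spinach only: max(368/40, 10/4) = 9.2 servings → $7.82.
kale + carrots with both tight: 3.429 servings and 3.143 servings → $4.86.
kale + banana with both tight: 3.483 servings and 1.517 servings → $4.19.
kale + spinach with both tight: 3.35 servings and 0.825 servings → $4.22.
carrots + banana: the both-tight solution has a negative serving — not a feasible corner.
carrots + spinach: intersection lies outside the first quadrant.
banana + spinach: intersection lies outside the first quadrant.
The minimum over all feasible corners is $4.19.

$4.19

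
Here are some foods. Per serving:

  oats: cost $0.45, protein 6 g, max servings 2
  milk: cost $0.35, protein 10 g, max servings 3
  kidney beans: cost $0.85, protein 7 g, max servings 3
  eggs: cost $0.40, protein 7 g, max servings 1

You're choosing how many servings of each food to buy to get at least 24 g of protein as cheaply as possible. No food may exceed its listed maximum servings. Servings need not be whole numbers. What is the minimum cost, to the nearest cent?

Cost per g of protein: milk $0.0350, eggs $0.0571, oats $0.0750, kidney beans $0.1214.
Take 2.4 servings of milk: +24.0 g protein for $0.84 (total $0.84, still need 0.0 g).
Filling from the cheapest source first is optimal under one linear minimum: $0.84.

$0.84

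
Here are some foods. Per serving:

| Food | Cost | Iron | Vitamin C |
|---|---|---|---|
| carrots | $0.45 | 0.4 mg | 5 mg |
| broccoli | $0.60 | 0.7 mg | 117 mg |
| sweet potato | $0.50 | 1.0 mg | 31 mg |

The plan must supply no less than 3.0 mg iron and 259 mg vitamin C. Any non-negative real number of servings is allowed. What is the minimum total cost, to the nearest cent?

$1.94

For a min-cost LP with two ≥-constraints, a basic feasible solution has at most two positive variables.
carrots only: max(3.0/0.4, 259/5) = 51.8 servings → $23.31.
broccoli only: max(3.0/0.7, 259/117) = 4.286 servings → $2.57.
sweet potato only: max(3.0/1.0, 259/31) = 8.355 servings → $4.18.
carrots + broccoli with both tight: 3.919 servings and 2.046 servings → $2.99.
carrots + sweet potato with both targets exact would need a negative amount; discard.
broccoli + sweet potato with both tight: 1.742 servings and 1.781 servings → $1.94.
Cheapest feasible corner: $1.94.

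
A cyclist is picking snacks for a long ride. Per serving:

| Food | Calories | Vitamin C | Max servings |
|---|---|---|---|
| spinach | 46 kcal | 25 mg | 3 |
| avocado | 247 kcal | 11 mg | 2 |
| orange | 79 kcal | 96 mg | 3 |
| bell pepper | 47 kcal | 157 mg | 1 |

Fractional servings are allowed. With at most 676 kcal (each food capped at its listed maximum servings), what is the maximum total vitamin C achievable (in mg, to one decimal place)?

Vitamin C per kcal: bell pepper 3.34, orange 1.215, spinach 0.5435, avocado 0.04453.
Take 1 serving of bell pepper: uses 47 kcal, +157.0 mg vitamin C (running total 157.0 mg).
Take 3 servings of orange: uses 237 kcal, +288.0 mg vitamin C (running total 445.0 mg).
Take 3 servings of spinach: uses 138 kcal, +75.0 mg vitamin C (running total 520.0 mg).
Take 1.028 servings of avocado: uses 254 kcal, +11.3 mg vitamin C (running total 531.3 mg).
Greedy by best ratio exhausts the calories allowance optimally: 531.3 mg.

531.3 mg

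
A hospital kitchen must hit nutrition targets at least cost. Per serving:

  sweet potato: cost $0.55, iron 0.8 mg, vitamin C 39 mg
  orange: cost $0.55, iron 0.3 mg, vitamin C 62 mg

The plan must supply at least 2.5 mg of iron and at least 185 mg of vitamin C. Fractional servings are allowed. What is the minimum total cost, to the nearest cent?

Check every corner: each single food scaled to meet both minima, and each pair solved so both constraints bind.
sweet potato only: max(2.5/0.8, 185/39) = 4.744 servings → $2.61.
orange only: max(2.5/0.3, 185/62) = 8.333 servings → $4.58.
sweet potato + orange with both tight: 2.625 servings and 1.332 servings → $2.18.
The minimum over all feasible corners is $2.18.

$2.18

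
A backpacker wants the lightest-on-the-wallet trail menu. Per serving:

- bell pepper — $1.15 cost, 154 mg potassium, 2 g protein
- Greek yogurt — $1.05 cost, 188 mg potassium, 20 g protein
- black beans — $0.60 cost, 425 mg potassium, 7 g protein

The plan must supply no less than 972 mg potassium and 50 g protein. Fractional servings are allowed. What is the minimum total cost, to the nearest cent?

A basic optimal solution has at most two foods positive. Try each food alone and each pair with both targets met exactly.
bell pepper only: max(972/154, 50/2) = 25 servings → $28.75.
Greek yogurt only: max(972/188, 50/20) = 5.17 servings → $5.43.
black beans only: max(972/425, 50/7) = 7.143 servings → $4.29.
bell pepper + Greek yogurt with both tight: 3.713 servings and 2.129 servings → $6.51.
bell pepper + black beans: the both-tight solution has a negative serving — not a feasible corner.
Greek yogurt + black beans with both tight: 2.011 servings and 1.398 servings → $2.95.
The minimum over all feasible corners is $2.95.

$2.95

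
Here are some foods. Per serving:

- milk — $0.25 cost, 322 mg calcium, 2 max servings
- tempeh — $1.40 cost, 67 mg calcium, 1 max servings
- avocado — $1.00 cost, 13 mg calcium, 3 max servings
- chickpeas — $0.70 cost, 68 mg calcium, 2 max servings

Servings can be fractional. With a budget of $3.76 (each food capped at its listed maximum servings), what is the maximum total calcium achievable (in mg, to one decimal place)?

853.0 mg

Calcium per dollar: milk 1288, chickpeas 97.14, tempeh 47.86, avocado 13.
Take 2 servings of milk: spends $0.50, +644.0 mg calcium (running total 644.0 mg).
Take 2 servings of chickpeas: spends $1.40, +136.0 mg calcium (running total 780.0 mg).
Take 1 serving of tempeh: spends $1.40, +67.0 mg calcium (running total 847.0 mg).
Take 0.46 servings of avocado: spends $0.46, +6.0 mg calcium (running total 853.0 mg).
Greedy by best ratio exhausts the cost allowance optimally: 853.0 mg.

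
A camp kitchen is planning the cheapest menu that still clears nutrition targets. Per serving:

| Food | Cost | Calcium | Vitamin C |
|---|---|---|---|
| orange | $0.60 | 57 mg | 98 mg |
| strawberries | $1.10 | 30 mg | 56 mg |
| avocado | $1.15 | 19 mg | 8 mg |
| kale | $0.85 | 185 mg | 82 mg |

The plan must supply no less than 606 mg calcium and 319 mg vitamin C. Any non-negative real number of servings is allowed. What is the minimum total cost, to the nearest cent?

$3.02

Minimising a linear cost over {calcium ≥ 606, vitamin C ≥ 319, servings ≥ 0} — the optimum is at a vertex, using one or two foods.
orange only: max(606/57, 319/98) = 10.63 servings → $6.38.
strawberries only: max(606/30, 319/56) = 20.2 servings → $22.22.
avocado only: max(606/19, 319/8) = 39.88 servings → $45.86.
kale only: max(606/185, 319/82) = 3.89 servings → $3.31.
orange + strawberries with both targets exact would need a negative amount; discard.
orange + avocado with both tight: 0.8627 servings and 29.31 servings → $34.22.
orange + kale with both tight: 0.6929 servings and 3.062 servings → $3.02.
strawberries + avocado with both tight: 1.472 servings and 29.57 servings → $35.63.
strawberries + kale with both tight: 1.18 servings and 3.084 servings → $3.92.
avocado + kale: intersection lies outside the first quadrant.
So the least-cost plan costs $3.02.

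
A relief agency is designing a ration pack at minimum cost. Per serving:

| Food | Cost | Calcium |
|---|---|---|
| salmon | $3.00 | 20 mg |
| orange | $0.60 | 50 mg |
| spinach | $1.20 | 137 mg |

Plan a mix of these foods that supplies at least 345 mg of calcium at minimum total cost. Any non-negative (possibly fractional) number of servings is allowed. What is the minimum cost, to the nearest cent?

Cost per mg of calcium: spinach $0.0088, orange $0.0120, salmon $0.1500.
With no serving limits, use only spinach: 345 mg / 137 mg = 2.518 servings × $1.20 = $3.02.

$3.02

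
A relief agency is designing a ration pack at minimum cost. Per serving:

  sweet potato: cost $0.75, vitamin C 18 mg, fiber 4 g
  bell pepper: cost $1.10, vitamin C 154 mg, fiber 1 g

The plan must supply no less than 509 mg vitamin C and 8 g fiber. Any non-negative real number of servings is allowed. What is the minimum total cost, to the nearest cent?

sweet potato only: max(509/18, 8/4) = 28.28 servings → $21.21.
bell pepper only: max(509/154, 8/1) = 8 servings → $8.80.
sweet potato + bell pepper with both tight: 1.209 servings and 3.164 servings → $4.39.
The minimum over all feasible corners is $4.39.

$4.39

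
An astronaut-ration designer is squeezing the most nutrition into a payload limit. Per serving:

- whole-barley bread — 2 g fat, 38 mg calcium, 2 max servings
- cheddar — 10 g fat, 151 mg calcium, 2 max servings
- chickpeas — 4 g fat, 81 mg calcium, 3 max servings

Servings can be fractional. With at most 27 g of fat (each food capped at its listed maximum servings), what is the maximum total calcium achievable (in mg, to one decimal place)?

Calcium per g fat: chickpeas 20.25, whole-barley bread 19, cheddar 15.1.
Take 3 servings of chickpeas: uses 12 g fat, +243.0 mg calcium (running total 243.0 mg).
Take 2 servings of whole-barley bread: uses 4 g fat, +76.0 mg calcium (running total 319.0 mg).
Take 1.1 servings of cheddar: uses 11 g fat, +166.1 mg calcium (running total 485.1 mg).
Greedy by best ratio exhausts the fat allowance optimally: 485.1 mg.

485.1 mg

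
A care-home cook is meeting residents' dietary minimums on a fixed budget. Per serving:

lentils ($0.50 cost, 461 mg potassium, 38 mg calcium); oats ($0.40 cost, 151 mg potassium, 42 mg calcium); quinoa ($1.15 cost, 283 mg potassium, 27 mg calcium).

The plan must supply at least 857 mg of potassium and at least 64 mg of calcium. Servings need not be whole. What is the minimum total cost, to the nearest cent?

$0.93

At the optimum either one food covers both requirements or two foods hit both targets exactly; no other combination can be cheaper.
lentils only: max(857/461, 64/38) = 1.859 servings → $0.93.
oats only: max(857/151, 64/42) = 5.675 servings → $2.27.
quinoa only: max(857/283, 64/27) = 3.028 servings → $3.48.
lentils + oats with both targets exact would need a negative amount; discard.
lentils + quinoa with both targets exact would need a negative amount; discard.
oats + quinoa with both targets exact would need a negative amount; discard.
The minimum over all feasible corners is $0.93.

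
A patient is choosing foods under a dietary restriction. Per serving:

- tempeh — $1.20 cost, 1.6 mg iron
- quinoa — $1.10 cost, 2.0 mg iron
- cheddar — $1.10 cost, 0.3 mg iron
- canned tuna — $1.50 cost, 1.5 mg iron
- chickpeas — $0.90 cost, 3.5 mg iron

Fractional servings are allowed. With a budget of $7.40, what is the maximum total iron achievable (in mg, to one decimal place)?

Iron per dollar: chickpeas 3.889, quinoa 1.818, tempeh 1.333, canned tuna 1, cheddar 0.2727.
With no serving limits, spend the whole cost allowance on chickpeas: $7.40 / $0.90 × 3.5 mg = 28.8 mg.

28.8 mg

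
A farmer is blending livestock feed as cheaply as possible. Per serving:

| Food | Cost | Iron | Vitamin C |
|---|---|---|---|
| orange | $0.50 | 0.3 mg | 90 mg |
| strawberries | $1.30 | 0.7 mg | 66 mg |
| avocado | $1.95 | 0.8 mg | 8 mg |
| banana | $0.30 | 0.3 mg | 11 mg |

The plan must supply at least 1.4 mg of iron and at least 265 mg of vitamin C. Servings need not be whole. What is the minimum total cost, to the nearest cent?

An LP optimum is at a vertex; with two nutrient constraints at most two foods are used. Check each candidate.
orange only: max(1.4/0.3, 265/90) = 4.667 servings → $2.33.
strawberries only: max(1.4/0.7, 265/66) = 4.015 servings → $5.22.
avocado only: max(1.4/0.8, 265/8) = 33.12 servings → $64.59.
banana only: max(1.4/0.3, 265/11) = 24.09 servings → $7.23.
orange + strawberries with both tight: 2.155 servings and 1.076 servings → $2.48.
orange + avocado with both tight: 2.885 servings and 0.6681 servings → $2.75.
orange + banana with both tight: 2.705 servings and 1.962 servings → $1.94.
strawberries + avocado: intersection lies outside the first quadrant.
strawberries + banana: the both-tight solution has a negative serving — not a feasible corner.
avocado + banana with both targets exact would need a negative amount; discard.
So the least-cost plan costs $1.94.

$1.94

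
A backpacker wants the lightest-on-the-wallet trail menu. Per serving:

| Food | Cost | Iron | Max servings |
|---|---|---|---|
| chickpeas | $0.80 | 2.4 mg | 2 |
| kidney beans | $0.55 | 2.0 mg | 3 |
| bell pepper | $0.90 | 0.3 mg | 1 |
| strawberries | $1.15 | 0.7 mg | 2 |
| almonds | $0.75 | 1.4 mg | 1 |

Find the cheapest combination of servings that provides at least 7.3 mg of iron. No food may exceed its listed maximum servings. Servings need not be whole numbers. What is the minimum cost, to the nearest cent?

Cost per mg of iron: kidney beans $0.2750, chickpeas $0.3333, almonds $0.5357, strawberries $1.6429, bell pepper $3.0000.
Take 3 servings of kidney beans: +6.0 mg iron for $1.65 (total $1.65, still need 1.3 mg).
Take 0.5417 servings of chickpeas: +1.3 mg iron for $0.43 (total $2.08, still need 0.0 mg).
Greedy by cheapest-per-mg is optimal for a single linear constraint, so the minimum cost is $2.08.

$2.08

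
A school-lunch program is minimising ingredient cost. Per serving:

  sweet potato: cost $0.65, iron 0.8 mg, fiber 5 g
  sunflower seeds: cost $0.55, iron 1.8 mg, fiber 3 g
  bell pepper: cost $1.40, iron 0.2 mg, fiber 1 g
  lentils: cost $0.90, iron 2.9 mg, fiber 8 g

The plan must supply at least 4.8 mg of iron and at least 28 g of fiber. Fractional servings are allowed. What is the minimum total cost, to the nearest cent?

$3.15

This is a tiny linear program; its minimum lies at a vertex of the feasible set. List the vertices and price them.
sweet potato only: max(4.8/0.8, 28/5) = 6 servings → $3.90.
sunflower seeds only: max(4.8/1.8, 28/3) = 9.333 servings → $5.13.
bell pepper only: max(4.8/0.2, 28/1) = 28 servings → $39.20.
lentils only: max(4.8/2.9, 28/8) = 3.5 servings → $3.15.
sweet potato + sunflower seeds with both tight: 5.455 servings and 0.2424 servings → $3.68.
sweet potato + bell pepper with both tight: 4 servings and 8 servings → $13.80.
sweet potato + lentils with both tight: 5.284 servings and 0.1975 servings → $3.61.
sunflower seeds + bell pepper: the both-tight solution has a negative serving — not a feasible corner.
sunflower seeds + lentils with both targets exact would need a negative amount; discard.
bell pepper + lentils: the both-tight solution has a negative serving — not a feasible corner.
So the least-cost plan costs $3.15.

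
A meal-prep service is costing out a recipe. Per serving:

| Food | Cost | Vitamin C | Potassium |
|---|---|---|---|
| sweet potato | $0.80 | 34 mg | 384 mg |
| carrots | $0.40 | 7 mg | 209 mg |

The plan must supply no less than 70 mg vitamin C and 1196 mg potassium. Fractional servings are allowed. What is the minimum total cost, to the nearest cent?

$2.38

At the optimum either one food covers both requirements or two foods hit both targets exactly; no other combination can be cheaper.
sweet potato only: max(70/34, 1196/384) = 3.115 servings → $2.49.
carrots only: max(70/7, 1196/209) = 10 servings → $4.00.
sweet potato + carrots with both tight: 1.416 servings and 3.12 servings → $2.38.
Cheapest feasible corner: $2.38.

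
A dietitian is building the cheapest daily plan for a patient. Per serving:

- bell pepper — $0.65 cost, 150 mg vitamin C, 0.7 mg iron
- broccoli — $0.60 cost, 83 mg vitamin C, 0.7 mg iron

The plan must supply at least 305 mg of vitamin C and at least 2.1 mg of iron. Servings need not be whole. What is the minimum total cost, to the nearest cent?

$1.84

A basic optimal solution has at most two foods positive. Try each food alone and each pair with both targets met exactly.
bell pepper only: max(305/150, 2.1/0.7) = 3 servings → $1.95.
broccoli only: max(305/83, 2.1/0.7) = 3.675 servings → $2.20.
bell pepper + broccoli with both tight: 0.8358 servings and 2.164 servings → $1.84.
Cheapest feasible corner: $1.84.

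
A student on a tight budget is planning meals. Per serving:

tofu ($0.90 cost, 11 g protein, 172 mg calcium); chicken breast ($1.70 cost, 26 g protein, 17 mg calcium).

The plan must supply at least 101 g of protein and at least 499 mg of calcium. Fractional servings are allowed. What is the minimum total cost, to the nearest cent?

A basic optimal solution has at most two foods positive. Try each food alone and each pair with both targets met exactly.
tofu only: max(101/11, 499/172) = 9.182 servings → $8.26.
chicken breast only: max(101/26, 499/17) = 29.35 servings → $49.90.
tofu + chicken breast with both tight: 2.627 servings and 2.773 servings → $7.08.
Cheapest feasible corner: $7.08.

$7.08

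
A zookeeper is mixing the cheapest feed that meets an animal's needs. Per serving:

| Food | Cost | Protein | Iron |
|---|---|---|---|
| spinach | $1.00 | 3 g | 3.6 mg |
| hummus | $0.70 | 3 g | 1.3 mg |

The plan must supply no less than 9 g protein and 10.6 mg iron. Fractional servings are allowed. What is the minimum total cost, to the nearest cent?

A basic optimal solution has at most two foods positive. Try each food alone and each pair with both targets met exactly.
spinach only: max(9/3, 10.6/3.6) = 3 servings → $3.00.
hummus only: max(9/3, 10.6/1.3) = 8.154 servings → $5.71.
spinach + hummus with both tight: 2.913 servings and 0.08696 servings → $2.97.
So the least-cost plan costs $2.97.

$2.97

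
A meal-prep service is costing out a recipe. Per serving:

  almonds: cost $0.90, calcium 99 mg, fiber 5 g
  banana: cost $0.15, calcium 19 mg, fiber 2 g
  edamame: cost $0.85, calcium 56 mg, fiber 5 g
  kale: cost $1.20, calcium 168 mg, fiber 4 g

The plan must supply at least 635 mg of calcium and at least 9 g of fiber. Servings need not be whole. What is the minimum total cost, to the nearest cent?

An LP optimum is at a vertex; with two nutrient constraints at most two foods are used. Check each candidate.
almonds only: max(635/99, 9/5) = 6.414 servings → $5.77.
banana only: max(635/19, 9/2) = 33.42 servings → $5.01.
edamame only: max(635/56, 9/5) = 11.34 servings → $9.64.
kale only: max(635/168, 9/4) = 3.78 servings → $4.54.
almonds + banana: intersection lies outside the first quadrant.
almonds + edamame: intersection lies outside the first quadrant.
almonds + kale: the both-tight solution has a negative serving — not a feasible corner.
banana + edamame: the both-tight solution has a negative serving — not a feasible corner.
banana + kale with both targets exact would need a negative amount; discard.
edamame + kale: the both-tight solution has a negative serving — not a feasible corner.
The minimum over all feasible corners is $4.54.

$4.54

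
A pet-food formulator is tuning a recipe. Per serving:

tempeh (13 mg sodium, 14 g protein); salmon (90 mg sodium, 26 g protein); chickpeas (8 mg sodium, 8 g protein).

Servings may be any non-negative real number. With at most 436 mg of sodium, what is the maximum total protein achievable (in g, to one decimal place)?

Protein per mg sodium: tempeh 1.077, chickpeas 1, salmon 0.2889.
With no serving limits, spend the whole sodium allowance on tempeh: 436 mg / 13 mg × 14 g = 469.5 g.

469.5 g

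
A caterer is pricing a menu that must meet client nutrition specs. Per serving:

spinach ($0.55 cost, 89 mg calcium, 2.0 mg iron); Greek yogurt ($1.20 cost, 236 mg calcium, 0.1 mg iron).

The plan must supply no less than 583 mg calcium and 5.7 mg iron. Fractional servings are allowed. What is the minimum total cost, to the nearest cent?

An LP optimum is at a vertex; with two nutrient constraints at most two foods are used. Check each candidate.
spinach only: max(583/89, 5.7/2.0) = 6.551 servings → $3.60.
Greek yogurt only: max(583/236, 5.7/0.1) = 57 servings → $68.40.
spinach + Greek yogurt with both tight: 2.779 servings and 1.422 servings → $3.24.
The minimum over all feasible corners is $3.24.

$3.24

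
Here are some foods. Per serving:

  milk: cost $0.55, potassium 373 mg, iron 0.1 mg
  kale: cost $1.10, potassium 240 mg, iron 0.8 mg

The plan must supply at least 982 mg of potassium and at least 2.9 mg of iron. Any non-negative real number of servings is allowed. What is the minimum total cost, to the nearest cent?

The cheapest plan sits at a corner of the feasible region — with two constraints it uses at most two foods.
milk only: max(982/373, 2.9/0.1) = 29 servings → $15.95.
kale only: max(982/240, 2.9/0.8) = 4.092 servings → $4.50.
milk + kale with both tight: 0.3265 servings and 3.584 servings → $4.12.
The minimum over all feasible corners is $4.12.

$4.12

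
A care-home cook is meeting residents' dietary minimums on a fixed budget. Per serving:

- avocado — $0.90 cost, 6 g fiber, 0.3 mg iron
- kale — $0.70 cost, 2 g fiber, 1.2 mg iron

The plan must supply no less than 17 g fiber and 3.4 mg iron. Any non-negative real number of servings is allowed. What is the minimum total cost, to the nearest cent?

$3.48

With two linear requirements the optimum uses one or two foods; enumerate the corners.
avocado only: max(17/6, 3.4/0.3) = 11.33 servings → $10.20.
kale only: max(17/2, 3.4/1.2) = 8.5 servings → $5.95.
avocado + kale with both tight: 2.061 servings and 2.318 servings → $3.48.
So the least-cost plan costs $3.48.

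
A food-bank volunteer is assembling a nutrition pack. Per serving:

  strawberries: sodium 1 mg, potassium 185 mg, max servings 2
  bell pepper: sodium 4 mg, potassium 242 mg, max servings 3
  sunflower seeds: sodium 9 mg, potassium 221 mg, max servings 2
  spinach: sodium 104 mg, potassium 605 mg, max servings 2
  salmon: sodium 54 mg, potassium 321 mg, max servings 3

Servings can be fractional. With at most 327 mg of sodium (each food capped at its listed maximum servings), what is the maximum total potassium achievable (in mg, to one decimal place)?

3274.7 mg

Potassium per mg sodium: strawberries 185, bell pepper 60.5, sunflower seeds 24.56, salmon 5.944, spinach 5.817.
Take 2 servings of strawberries: uses 2 mg sodium, +370.0 mg potassium (running total 370.0 mg).
Take 3 servings of bell pepper: uses 12 mg sodium, +726.0 mg potassium (running total 1096.0 mg).
Take 2 servings of sunflower seeds: uses 18 mg sodium, +442.0 mg potassium (running total 1538.0 mg).
Take 3 servings of salmon: uses 162 mg sodium, +963.0 mg potassium (running total 2501.0 mg).
Take 1.279 servings of spinach: uses 133 mg sodium, +773.7 mg potassium (running total 3274.7 mg).
Greedy by best ratio exhausts the sodium allowance optimally: 3274.7 mg.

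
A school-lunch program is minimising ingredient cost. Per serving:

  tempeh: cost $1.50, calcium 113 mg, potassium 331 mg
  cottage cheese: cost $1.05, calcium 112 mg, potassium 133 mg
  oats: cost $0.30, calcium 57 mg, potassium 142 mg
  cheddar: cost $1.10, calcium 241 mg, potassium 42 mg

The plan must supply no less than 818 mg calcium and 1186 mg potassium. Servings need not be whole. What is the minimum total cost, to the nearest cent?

$4.05

tempeh only: max(818/113, 1186/331) = 7.239 servings → $10.86.
cottage cheese only: max(818/112, 1186/133) = 8.917 servings → $9.36.
oats only: max(818/57, 1186/142) = 14.35 servings → $4.31.
cheddar only: max(818/241, 1186/42) = 28.24 servings → $31.06.
tempeh + cottage cheese with both tight: 1.091 servings and 6.203 servings → $8.15.
tempeh + oats: the both-tight solution has a negative serving — not a feasible corner.
tempeh + cheddar with both tight: 3.352 servings and 1.823 servings → $7.03.
cottage cheese + oats with both tight: 5.834 servings and 2.888 servings → $6.99.
cottage cheese + cheddar with both targets exact would need a negative amount; discard.
oats + cheddar with both tight: 7.901 servings and 1.526 servings → $4.05.
Cheapest feasible corner: $4.05.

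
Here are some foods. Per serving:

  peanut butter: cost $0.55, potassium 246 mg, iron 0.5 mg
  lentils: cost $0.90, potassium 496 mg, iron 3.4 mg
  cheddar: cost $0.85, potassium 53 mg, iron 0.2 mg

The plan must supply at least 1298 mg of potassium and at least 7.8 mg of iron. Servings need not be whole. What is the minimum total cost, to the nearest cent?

$2.36

This is a tiny linear program; its minimum lies at a vertex of the feasible set. List the vertices and price them.
peanut butter only: max(1298/246, 7.8/0.5) = 15.6 servings → $8.58.
lentils only: max(1298/496, 7.8/3.4) = 2.617 servings → $2.36.
cheddar only: max(1298/53, 7.8/0.2) = 39 servings → $33.15.
peanut butter + lentils with both tight: 0.9252 servings and 2.158 servings → $2.45.
peanut butter + cheddar: intersection lies outside the first quadrant.
lentils + cheddar with both tight: 1.899 servings and 6.721 servings → $7.42.
Cheapest feasible corner: $2.36.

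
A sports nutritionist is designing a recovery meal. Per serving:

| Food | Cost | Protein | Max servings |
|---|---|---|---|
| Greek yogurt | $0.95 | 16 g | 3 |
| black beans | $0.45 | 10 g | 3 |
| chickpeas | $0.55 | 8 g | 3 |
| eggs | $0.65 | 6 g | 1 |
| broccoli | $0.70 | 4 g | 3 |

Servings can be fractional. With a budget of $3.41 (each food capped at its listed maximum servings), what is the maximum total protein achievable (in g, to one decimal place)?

64.7 g

Protein per dollar: black beans 22.22, Greek yogurt 16.84, chickpeas 14.55, eggs 9.231, broccoli 5.714.
Take 3 servings of black beans: spends $1.35, +30.0 g protein (running total 30.0 g).
Take 2.168 servings of Greek yogurt: spends $2.06, +34.7 g protein (running total 64.7 g).
Greedy by best ratio exhausts the cost allowance optimally: 64.7 g.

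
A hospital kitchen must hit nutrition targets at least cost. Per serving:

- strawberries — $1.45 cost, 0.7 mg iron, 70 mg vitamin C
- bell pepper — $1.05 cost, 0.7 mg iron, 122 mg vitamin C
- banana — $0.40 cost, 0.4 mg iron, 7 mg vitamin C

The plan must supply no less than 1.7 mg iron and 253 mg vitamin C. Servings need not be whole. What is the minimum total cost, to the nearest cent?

$2.41

At the optimum either one food covers both requirements or two foods hit both targets exactly; no other combination can be cheaper.
strawberries only: max(1.7/0.7, 253/70) = 3.614 servings → $5.24.
bell pepper only: max(1.7/0.7, 253/122) = 2.429 servings → $2.55.
banana only: max(1.7/0.4, 253/7) = 36.14 servings → $14.46.
strawberries + bell pepper with both tight: 0.8324 servings and 1.596 servings → $2.88.
strawberries + banana with both targets exact would need a negative amount; discard.
bell pepper + banana with both tight: 2.034 servings and 0.6902 servings → $2.41.
The minimum over all feasible corners is $2.41.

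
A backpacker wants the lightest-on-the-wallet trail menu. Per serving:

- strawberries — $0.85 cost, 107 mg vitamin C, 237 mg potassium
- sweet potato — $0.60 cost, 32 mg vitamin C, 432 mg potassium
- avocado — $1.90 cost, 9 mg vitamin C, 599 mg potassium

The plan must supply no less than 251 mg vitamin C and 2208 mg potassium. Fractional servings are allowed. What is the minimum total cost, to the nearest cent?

A basic optimal solution has at most two foods positive. Try each food alone and each pair with both targets met exactly.
strawberries only: max(251/107, 2208/237) = 9.316 servings → $7.92.
sweet potato only: max(251/32, 2208/432) = 7.844 servings → $4.71.
avocado only: max(251/9, 2208/599) = 27.89 servings → $52.99.
strawberries + sweet potato with both tight: 0.9776 servings and 4.575 servings → $3.58.
strawberries + avocado with both tight: 2.106 servings and 2.853 servings → $7.21.
sweet potato + avocado: the both-tight solution has a negative serving — not a feasible corner.
So the least-cost plan costs $3.58.

$3.58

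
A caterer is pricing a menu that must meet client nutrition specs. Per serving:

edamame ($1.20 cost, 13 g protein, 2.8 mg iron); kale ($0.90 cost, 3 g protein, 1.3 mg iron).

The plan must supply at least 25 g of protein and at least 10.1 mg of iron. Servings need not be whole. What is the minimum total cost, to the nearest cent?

$4.33

Two binding constraints pin down two serving amounts, so the optimal mix uses at most two foods. The candidates are each food alone (scaled to the tighter of protein/iron) and each pair with both constraints tight.
edamame only: max(25/13, 10.1/2.8) = 3.607 servings → $4.33.
kale only: max(25/3, 10.1/1.3) = 8.333 servings → $7.50.
edamame + kale with both tight: 0.2588 servings and 7.212 servings → $6.80.
Cheapest feasible corner: $4.33.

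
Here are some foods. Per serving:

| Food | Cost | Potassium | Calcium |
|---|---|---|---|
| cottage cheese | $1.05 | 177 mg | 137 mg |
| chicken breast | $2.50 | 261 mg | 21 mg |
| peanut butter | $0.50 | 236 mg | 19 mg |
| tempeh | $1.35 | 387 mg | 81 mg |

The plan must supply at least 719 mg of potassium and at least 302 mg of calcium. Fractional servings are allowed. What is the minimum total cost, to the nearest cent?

$2.87

Compare the cost at each extreme point of the feasible region.
cottage cheese only: max(719/177, 302/137) = 4.062 servings → $4.27.
chicken breast only: max(719/261, 302/21) = 14.38 servings → $35.95.
peanut butter only: max(719/236, 302/19) = 15.89 servings → $7.95.
tempeh only: max(719/387, 302/81) = 3.728 servings → $5.03.
cottage cheese + chicken breast with both tight: 1.989 servings and 1.406 servings → $5.60.
cottage cheese + peanut butter with both tight: 1.989 servings and 1.555 servings → $2.87.
cottage cheese + tempeh with both tight: 1.516 servings and 1.165 servings → $3.16.
chicken breast + peanut butter: intersection lies outside the first quadrant.
chicken breast + tempeh with both targets exact would need a negative amount; discard.
peanut butter + tempeh: intersection lies outside the first quadrant.
So the least-cost plan costs $2.87.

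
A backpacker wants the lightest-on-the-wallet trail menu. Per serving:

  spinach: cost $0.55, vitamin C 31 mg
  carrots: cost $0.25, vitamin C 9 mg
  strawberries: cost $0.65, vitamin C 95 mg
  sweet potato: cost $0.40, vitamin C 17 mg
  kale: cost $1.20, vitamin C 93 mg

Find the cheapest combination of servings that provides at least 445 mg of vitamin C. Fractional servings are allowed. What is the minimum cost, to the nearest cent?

Cost per mg of vitamin C: strawberries $0.0068, kale $0.0129, spinach $0.0177, sweet potato $0.0235, carrots $0.0278.
With no serving limits, use only strawberries: 445 mg / 95 mg = 4.684 servings × $0.65 = $3.04.

$3.04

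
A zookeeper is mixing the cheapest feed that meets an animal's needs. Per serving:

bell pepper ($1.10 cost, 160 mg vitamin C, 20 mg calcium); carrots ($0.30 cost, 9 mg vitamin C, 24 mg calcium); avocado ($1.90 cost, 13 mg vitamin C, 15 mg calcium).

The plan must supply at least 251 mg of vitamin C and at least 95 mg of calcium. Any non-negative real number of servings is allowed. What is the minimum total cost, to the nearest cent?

$2.39

The cheapest plan sits at a corner of the feasible region — with two constraints it uses at most two foods.
bell pepper only: max(251/160, 95/20) = 4.75 servings → $5.22.
carrots only: max(251/9, 95/24) = 27.89 servings → $8.37.
avocado only: max(251/13, 95/15) = 19.31 servings → $36.68.
bell pepper + carrots with both tight: 1.412 servings and 2.781 servings → $2.39.
bell pepper + avocado with both tight: 1.182 servings and 4.757 servings → $10.34.
carrots + avocado: the both-tight solution has a negative serving — not a feasible corner.
Cheapest feasible corner: $2.39.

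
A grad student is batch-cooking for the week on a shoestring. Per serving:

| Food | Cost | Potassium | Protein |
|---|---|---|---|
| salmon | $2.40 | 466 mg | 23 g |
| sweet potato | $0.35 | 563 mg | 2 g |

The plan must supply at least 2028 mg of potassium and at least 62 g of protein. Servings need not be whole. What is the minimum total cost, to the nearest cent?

$6.68

Minimising a linear cost over {potassium ≥ 2028, protein ≥ 62, servings ≥ 0} — the optimum is at a vertex, using one or two foods.
salmon only: max(2028/466, 62/23) = 4.352 servings → $10.44.
sweet potato only: max(2028/563, 62/2) = 31 servings → $10.85.
salmon + sweet potato with both tight: 2.567 servings and 1.477 servings → $6.68.
So the least-cost plan costs $6.68.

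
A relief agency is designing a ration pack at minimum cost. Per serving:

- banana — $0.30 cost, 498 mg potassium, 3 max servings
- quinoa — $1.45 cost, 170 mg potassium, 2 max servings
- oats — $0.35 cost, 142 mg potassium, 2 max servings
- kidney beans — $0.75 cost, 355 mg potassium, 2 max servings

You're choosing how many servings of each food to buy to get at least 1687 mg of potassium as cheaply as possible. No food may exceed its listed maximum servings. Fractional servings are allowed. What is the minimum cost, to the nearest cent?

$1.31

Cost per mg of potassium: banana $0.0006, kidney beans $0.0021, oats $0.0025, quinoa $0.0085.
Take 3 servings of banana: +1494.0 mg potassium for $0.90 (total $0.90, still need 193.0 mg).
Take 0.5437 servings of kidney beans: +193.0 mg potassium for $0.41 (total $1.31, still need 0.0 mg).
Greedy by cheapest-per-mg is optimal for a single linear constraint, so the minimum cost is $1.31.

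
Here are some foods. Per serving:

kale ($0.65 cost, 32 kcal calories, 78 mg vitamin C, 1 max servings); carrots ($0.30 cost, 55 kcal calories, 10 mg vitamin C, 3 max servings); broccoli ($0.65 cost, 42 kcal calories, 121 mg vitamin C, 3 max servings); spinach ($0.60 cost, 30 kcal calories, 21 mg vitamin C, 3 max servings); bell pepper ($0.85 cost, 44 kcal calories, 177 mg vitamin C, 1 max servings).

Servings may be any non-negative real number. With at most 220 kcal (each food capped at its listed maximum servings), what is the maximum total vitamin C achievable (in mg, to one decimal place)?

630.6 mg

Vitamin C per kcal: bell pepper 4.023, broccoli 2.881, kale 2.438, spinach 0.7, carrots 0.1818.
Take 1 serving of bell pepper: uses 44 kcal, +177.0 mg vitamin C (running total 177.0 mg).
Take 3 servings of broccoli: uses 126 kcal, +363.0 mg vitamin C (running total 540.0 mg).
Take 1 serving of kale: uses 32 kcal, +78.0 mg vitamin C (running total 618.0 mg).
Take 0.6 servings of spinach: uses 18 kcal, +12.6 mg vitamin C (running total 630.6 mg).
Filling greedily by vitamin C-per-kcal is optimal for one linear limit, giving 630.6 mg.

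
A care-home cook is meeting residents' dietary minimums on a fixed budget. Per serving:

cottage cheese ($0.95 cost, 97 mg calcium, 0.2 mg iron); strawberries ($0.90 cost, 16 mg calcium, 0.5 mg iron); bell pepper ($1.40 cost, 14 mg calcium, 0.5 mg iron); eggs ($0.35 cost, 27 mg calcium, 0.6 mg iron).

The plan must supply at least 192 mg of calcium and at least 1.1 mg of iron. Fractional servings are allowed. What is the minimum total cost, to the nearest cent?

$1.99

The cheapest plan sits at a corner of the feasible region — with two constraints it uses at most two foods.
cottage cheese only: max(192/97, 1.1/0.2) = 5.5 servings → $5.22.
strawberries only: max(192/16, 1.1/0.5) = 12 servings → $10.80.
bell pepper only: max(192/14, 1.1/0.5) = 13.71 servings → $19.20.
eggs only: max(192/27, 1.1/0.6) = 7.111 servings → $2.49.
cottage cheese + strawberries with both tight: 1.731 servings and 1.508 servings → $3.00.
cottage cheese + bell pepper with both tight: 1.764 servings and 1.495 servings → $3.77.
cottage cheese + eggs with both tight: 1.619 servings and 1.294 servings → $1.99.
strawberries + bell pepper: the both-tight solution has a negative serving — not a feasible corner.
strawberries + eggs with both targets exact would need a negative amount; discard.
bell pepper + eggs: intersection lies outside the first quadrant.
Cheapest feasible corner: $1.99.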